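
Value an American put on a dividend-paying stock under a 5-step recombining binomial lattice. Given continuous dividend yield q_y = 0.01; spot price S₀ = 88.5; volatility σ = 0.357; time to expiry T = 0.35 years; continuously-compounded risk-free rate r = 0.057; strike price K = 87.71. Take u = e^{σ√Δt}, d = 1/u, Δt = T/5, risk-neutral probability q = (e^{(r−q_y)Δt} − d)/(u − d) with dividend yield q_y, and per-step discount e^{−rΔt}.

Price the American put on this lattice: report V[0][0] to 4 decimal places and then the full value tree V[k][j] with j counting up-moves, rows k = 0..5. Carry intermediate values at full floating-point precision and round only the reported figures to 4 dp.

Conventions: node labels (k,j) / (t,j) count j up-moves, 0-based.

Δt=0.07000, u=1.09906, d=0.90987, q=0.49382, disc=e^(-rΔt)=0.99602
k=5 terminal: V=max(K-S,0) → 32.5225 21.0475 7.1865 0.0000 0.0000 0.0000
k=4: j=0 S=60.6542 intr=27.0558 cont=26.7490 V=27.0558[EX]; j=1 S=73.2659 intr=14.4441 cont=14.1461 V=14.4441[EX]; j=2 S=88.5000 intr=0.0000 cont=3.6231 V=3.6231[hold]; j=3 S=106.9016 intr=0.0000 cont=0.0000 V=0.0000[hold]; j=4 S=129.1295 intr=0.0000 cont=0.0000 V=0.0000[hold]
k=3: j=0 S=66.6625 intr=21.0475 cont=20.7449 V=21.0475[EX]; j=1 S=80.5235 intr=7.1865 cont=9.0642 V=9.0642[hold]; j=2 S=97.2666 intr=0.0000 cont=1.8267 V=1.8267[hold]; j=3 S=117.4911 intr=0.0000 cont=0.0000 V=0.0000[hold]
k=2: j=0 S=73.2659 intr=14.4441 cont=15.0696 V=15.0696[hold]; j=1 S=88.5000 intr=0.0000 cont=5.4683 V=5.4683[hold]; j=2 S=106.9016 intr=0.0000 cont=0.9209 V=0.9209[hold]
k=1: j=0 S=80.5235 intr=7.1865 cont=10.2871 V=10.2871[hold]; j=1 S=97.2666 intr=0.0000 cont=3.2099 V=3.2099[hold]
k=0: j=0 S=88.5000 intr=0.0000 cont=6.7652 V=6.7652[hold]

price = 6.7652
tree:
6.7652
10.2871 3.2099
15.0696 5.4683 0.9209
21.0475 9.0642 1.8267 0.0000
27.0558 14.4441 3.6231 0.0000 0.0000
32.5225 21.0475 7.1865 0.0000 0.0000 0.0000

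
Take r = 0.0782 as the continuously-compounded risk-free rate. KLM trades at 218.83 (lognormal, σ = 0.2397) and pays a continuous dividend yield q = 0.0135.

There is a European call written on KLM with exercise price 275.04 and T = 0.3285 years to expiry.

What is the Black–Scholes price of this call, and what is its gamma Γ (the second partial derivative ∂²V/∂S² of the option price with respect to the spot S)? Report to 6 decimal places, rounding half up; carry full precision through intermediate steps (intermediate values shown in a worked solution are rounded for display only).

σ√T = 0.2397·√0.3285 = 0.137384
d₁ = (ln(S/K) + (r−q+σ²/2)T) / (σ√T) = (ln(218.83/275.04) + (0.0782−0.0135+0.2397²/2)·0.3285) / 0.137384 = (-0.228621 + 0.030691) / 0.137384 = -1.440710
d₂ = d₁ − σ√T = -1.440710 − 0.137384 = -1.578094
e^{−rT} = 0.974638
e^{−qT} = 0.995575
N(d₁) = 0.074833,  N(d₂) = 0.057272
Call price V = S·e^{−qT}·N(d₁) − K·e^{−rT}·N(d₂) = 16.303323 − 15.352611 = 0.950713
φ(d₁) = (1/√(2π))·e^{−d₁²/2} = 0.141315
Γ = e^{−qT}·φ(d₁) / (S·σ·√T) = 0.004680

price = 0.950713
Γ = 0.004680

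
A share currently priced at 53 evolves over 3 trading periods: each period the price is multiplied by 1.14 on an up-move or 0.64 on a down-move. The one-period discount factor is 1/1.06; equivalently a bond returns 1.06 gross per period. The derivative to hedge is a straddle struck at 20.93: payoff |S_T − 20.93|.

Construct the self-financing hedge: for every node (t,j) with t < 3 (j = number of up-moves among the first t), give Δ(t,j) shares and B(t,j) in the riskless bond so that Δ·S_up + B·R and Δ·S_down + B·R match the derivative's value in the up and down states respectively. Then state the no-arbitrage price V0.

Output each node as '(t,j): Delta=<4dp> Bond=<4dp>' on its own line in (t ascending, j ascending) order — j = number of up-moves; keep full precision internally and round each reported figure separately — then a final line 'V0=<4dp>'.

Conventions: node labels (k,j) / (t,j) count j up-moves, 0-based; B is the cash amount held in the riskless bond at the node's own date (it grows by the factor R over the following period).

Under the risk-neutral measure, an up-move has probability p* = (R−d)/(u−d) = 0.8400 and values discount at R = 1.06.
Expiry values: V(3,0)=7.0364, V(3,1)=3.8180, V(3,2)=23.1524, V(3,3)=57.5918
  t=2,j=0: stock 21.7088 → up 24.7480 (V=3.8180), down 13.8936 (V=7.0364). Price 4.0877; hedge Δ=-0.2965, bond B=10.5244.
  t=2,j=1: stock 38.6688 → up 44.0824 (V=23.1524), down 24.7480 (V=3.8180). Price 18.9235; hedge Δ=1.0000, bond B=-19.7453.
  t=2,j=2: stock 68.8788 → up 78.5218 (V=57.5918), down 44.0824 (V=23.1524). Price 49.1335; hedge Δ=1.0000, bond B=-19.7453.
  t=1,j=0: stock 33.9200 → up 38.6688 (V=18.9235), down 21.7088 (V=4.0877). Price 15.6130; hedge Δ=0.8748, bond B=-14.0586.
  t=1,j=1: stock 60.4200 → up 68.8788 (V=49.1335), down 38.6688 (V=18.9235). Price 41.7924; hedge Δ=1.0000, bond B=-18.6276.
  t=0,j=0: stock 53.0000 → up 60.4200 (V=41.7924), down 33.9200 (V=15.6130). Price 35.4752; hedge Δ=0.9879, bond B=-16.8836.
Sanity check at the root: Δ(0,0)·S0 + B(0,0) reproduces V0 = 35.4752.

(0,0): Delta=0.9879 Bond=-16.8836
(1,0): Delta=0.8748 Bond=-14.0586
(1,1): Delta=1.0000 Bond=-18.6276
(2,0): Delta=-0.2965 Bond=10.5244
(2,1): Delta=1.0000 Bond=-19.7453
(2,2): Delta=1.0000 Bond=-19.7453
V0=35.4752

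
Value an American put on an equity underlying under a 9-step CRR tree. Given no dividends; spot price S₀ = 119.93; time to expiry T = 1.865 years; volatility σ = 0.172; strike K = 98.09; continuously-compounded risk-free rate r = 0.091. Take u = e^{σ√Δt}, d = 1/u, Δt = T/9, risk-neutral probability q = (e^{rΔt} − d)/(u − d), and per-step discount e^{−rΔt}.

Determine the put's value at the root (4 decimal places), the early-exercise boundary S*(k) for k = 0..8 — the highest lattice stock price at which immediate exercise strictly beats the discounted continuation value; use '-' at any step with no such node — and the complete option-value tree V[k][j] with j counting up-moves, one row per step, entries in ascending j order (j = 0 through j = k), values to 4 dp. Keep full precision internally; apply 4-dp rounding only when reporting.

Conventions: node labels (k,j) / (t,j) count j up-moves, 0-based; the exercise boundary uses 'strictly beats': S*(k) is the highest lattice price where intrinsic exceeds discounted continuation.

price = 0.7619
boundary = - - - - 87.6822 81.0788 87.6822 81.0788 87.6822
tree:
0.7619
1.5193 0.2851
2.9642 0.6115 0.0782
5.6382 1.2892 0.1825 0.0116
10.4078 2.6615 0.4223 0.0297 0.0000
17.0112 5.3523 0.9658 0.0761 0.0000 0.0000
23.1173 10.4078 2.1776 0.1948 0.0000 0.0000 0.0000
28.7635 17.0112 4.8200 0.4986 0.0000 0.0000 0.0000 0.0000
33.9845 23.1173 10.4078 1.2762 0.0000 0.0000 0.0000 0.0000 0.0000
38.8123 28.7635 17.0112 3.2666 0.0000 0.0000 0.0000 0.0000 0.0000 0.0000

Δt=0.20722  u=1.08144  d=0.92469  q=0.60187  discount=0.98132
step 9 (expiry): payoffs max(K−S,0) = 38.8123 28.7635 17.0112 3.2666 0.0000 0.0000 0.0000 0.0000 0.0000 0.0000
step 8: (k=8,j=0): S=64.1055, K−S=33.9845, hold=32.1521 ⇒ V=33.9845 exercise | (k=8,j=1): S=74.9727, K−S=23.1173, hold=21.2849 ⇒ V=23.1173 exercise | (k=8,j=2): S=87.6822, K−S=10.4078, hold=8.5754 ⇒ V=10.4078 exercise | (k=8,j=3): S=102.5462, K−S=0.0000, hold=1.2762 ⇒ V=1.2762 continue | (k=8,j=4): S=119.9300, K−S=0.0000, hold=0.0000 ⇒ V=0.0000 continue | (k=8,j=5): S=140.2607, K−S=0.0000, hold=0.0000 ⇒ V=0.0000 continue | (k=8,j=6): S=164.0379, K−S=0.0000, hold=0.0000 ⇒ V=0.0000 continue | (k=8,j=7): S=191.8458, K−S=0.0000, hold=0.0000 ⇒ V=0.0000 continue | (k=8,j=8): S=224.3677, K−S=0.0000, hold=0.0000 ⇒ V=0.0000 continue  boundary S*=87.6822
step 7: (k=7,j=0): S=69.3265, K−S=28.7635, hold=26.9311 ⇒ V=28.7635 exercise | (k=7,j=1): S=81.0788, K−S=17.0112, hold=15.1788 ⇒ V=17.0112 exercise | (k=7,j=2): S=94.8234, K−S=3.2666, hold=4.8200 ⇒ V=4.8200 continue | (k=7,j=3): S=110.8980, K−S=0.0000, hold=0.4986 ⇒ V=0.4986 continue | (k=7,j=4): S=129.6976, K−S=0.0000, hold=0.0000 ⇒ V=0.0000 continue | (k=7,j=5): S=151.6841, K−S=0.0000, hold=0.0000 ⇒ V=0.0000 continue | (k=7,j=6): S=177.3978, K−S=0.0000, hold=0.0000 ⇒ V=0.0000 continue | (k=7,j=7): S=207.4705, K−S=0.0000, hold=0.0000 ⇒ V=0.0000 continue  boundary S*=81.0788
step 6: (k=6,j=0): S=74.9727, K−S=23.1173, hold=21.2849 ⇒ V=23.1173 exercise | (k=6,j=1): S=87.6822, K−S=10.4078, hold=9.4929 ⇒ V=10.4078 exercise | (k=6,j=2): S=102.5462, K−S=0.0000, hold=2.1776 ⇒ V=2.1776 continue | (k=6,j=3): S=119.9300, K−S=0.0000, hold=0.1948 ⇒ V=0.1948 continue | (k=6,j=4): S=140.2607, K−S=0.0000, hold=0.0000 ⇒ V=0.0000 continue | (k=6,j=5): S=164.0379, K−S=0.0000, hold=0.0000 ⇒ V=0.0000 continue | (k=6,j=6): S=191.8458, K−S=0.0000, hold=0.0000 ⇒ V=0.0000 continue  boundary S*=87.6822
step 5: (k=5,j=0): S=81.0788, K−S=17.0112, hold=15.1788 ⇒ V=17.0112 exercise | (k=5,j=1): S=94.8234, K−S=3.2666, hold=5.3523 ⇒ V=5.3523 continue | (k=5,j=2): S=110.8980, K−S=0.0000, hold=0.9658 ⇒ V=0.9658 continue | (k=5,j=3): S=129.6976, K−S=0.0000, hold=0.0761 ⇒ V=0.0761 continue | (k=5,j=4): S=151.6841, K−S=0.0000, hold=0.0000 ⇒ V=0.0000 continue | (k=5,j=5): S=177.3978, K−S=0.0000, hold=0.0000 ⇒ V=0.0000 continue  boundary S*=81.0788
step 4: (k=4,j=0): S=87.6822, K−S=10.4078, hold=9.8073 ⇒ V=10.4078 exercise | (k=4,j=1): S=102.5462, K−S=0.0000, hold=2.6615 ⇒ V=2.6615 continue | (k=4,j=2): S=119.9300, K−S=0.0000, hold=0.4223 ⇒ V=0.4223 continue | (k=4,j=3): S=140.2607, K−S=0.0000, hold=0.0297 ⇒ V=0.0297 continue | (k=4,j=4): S=164.0379, K−S=0.0000, hold=0.0000 ⇒ V=0.0000 continue  boundary S*=87.6822
step 3: (k=3,j=0): S=94.8234, K−S=3.2666, hold=5.6382 ⇒ V=5.6382 continue | (k=3,j=1): S=110.8980, K−S=0.0000, hold=1.2892 ⇒ V=1.2892 continue | (k=3,j=2): S=129.6976, K−S=0.0000, hold=0.1825 ⇒ V=0.1825 continue | (k=3,j=3): S=151.6841, K−S=0.0000, hold=0.0116 ⇒ V=0.0116 continue  boundary S*=-
step 2: (k=2,j=0): S=102.5462, K−S=0.0000, hold=2.9642 ⇒ V=2.9642 continue | (k=2,j=1): S=119.9300, K−S=0.0000, hold=0.6115 ⇒ V=0.6115 continue | (k=2,j=2): S=140.2607, K−S=0.0000, hold=0.0782 ⇒ V=0.0782 continue  boundary S*=-
step 1: (k=1,j=0): S=110.8980, K−S=0.0000, hold=1.5193 ⇒ V=1.5193 continue | (k=1,j=1): S=129.6976, K−S=0.0000, hold=0.2851 ⇒ V=0.2851 continue  boundary S*=-
step 0: (k=0,j=0): S=119.9300, K−S=0.0000, hold=0.7619 ⇒ V=0.7619 continue  boundary S*=-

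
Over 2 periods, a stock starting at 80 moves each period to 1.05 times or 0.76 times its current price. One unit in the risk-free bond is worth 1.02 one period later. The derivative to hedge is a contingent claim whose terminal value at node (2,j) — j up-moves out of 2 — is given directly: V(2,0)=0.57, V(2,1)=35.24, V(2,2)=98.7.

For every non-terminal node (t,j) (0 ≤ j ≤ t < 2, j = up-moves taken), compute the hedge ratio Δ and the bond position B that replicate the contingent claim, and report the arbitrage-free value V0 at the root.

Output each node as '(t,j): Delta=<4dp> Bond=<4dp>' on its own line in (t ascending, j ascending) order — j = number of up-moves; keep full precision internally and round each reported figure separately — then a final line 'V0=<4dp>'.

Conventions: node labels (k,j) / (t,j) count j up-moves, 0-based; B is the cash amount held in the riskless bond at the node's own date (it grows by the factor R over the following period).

(0,0): Delta=2.5559 Bond=-121.9246
(1,0): Delta=1.9663 Bond=-88.5189
(1,1): Delta=2.6051 Bond=-128.4990
V0=82.5437

Since d<R<u, set p* = (R−d)/(u−d) = 0.8966; price each node as the discounted p*-expectation of its children.
Expiry values: V(2,0)=0.5700, V(2,1)=35.2400, V(2,2)=98.7000
Node (1,0) S=60.8000: V=(p*·35.2400+(1−p*)·0.5700)/1.02=31.0328; Δ=(35.2400−0.5700)/(63.8400−46.2080)=1.9663; B=V−Δ·S=-88.5189
Node (1,1) S=84.0000: V=(p*·98.7000+(1−p*)·35.2400)/1.02=90.3286; Δ=(98.7000−35.2400)/(88.2000−63.8400)=2.6051; B=V−Δ·S=-128.4990
Node (0,0) S=80.0000: V=(p*·90.3286+(1−p*)·31.0328)/1.02=82.5437; Δ=(90.3286−31.0328)/(84.0000−60.8000)=2.5559; B=V−Δ·S=-121.9246
Sanity check at the root: Δ(0,0)·S0 + B(0,0) reproduces V0 = 82.5437.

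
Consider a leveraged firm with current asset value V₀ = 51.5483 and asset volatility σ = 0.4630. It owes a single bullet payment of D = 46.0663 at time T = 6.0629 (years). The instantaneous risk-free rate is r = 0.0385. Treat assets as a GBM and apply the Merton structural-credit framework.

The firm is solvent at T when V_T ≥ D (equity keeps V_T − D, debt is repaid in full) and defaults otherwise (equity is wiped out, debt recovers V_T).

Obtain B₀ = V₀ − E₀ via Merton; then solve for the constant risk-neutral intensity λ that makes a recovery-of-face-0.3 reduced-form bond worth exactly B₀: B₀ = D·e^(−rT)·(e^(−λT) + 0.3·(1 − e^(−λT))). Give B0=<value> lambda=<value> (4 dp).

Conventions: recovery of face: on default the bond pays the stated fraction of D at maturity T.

Work the structural quantities from V₀ = 51.5483 against face 46.0663:
d₁ = [ln(V₀/D) + (r + σ²/2)T] / (σ√T)
   = [ln(51.5483/46.0663) + (0.0385 + 0.5·0.4630²)·6.0629] / (0.4630·√6.0629)
   = [0.112438 + 0.883271] / 1.140043 = 0.873395
d₂ = d₁ − σ√T = 0.873395 − 1.140043 = -0.266648
N(d₁) = 0.808776,  N(d₂) = 0.394870,  e^(−rT) = 0.791820
E₀ = V₀·N(d₁) − D·e^(−rT)·N(d₂)
   = 51.5483·0.808776 − 46.0663·0.791820·0.394870 = 27.287670
B₀ = V₀ − E₀ = 51.5483 − 27.287670 = 24.260630
e^(−λT) = (B₀·e^(rT)/D − 0.3)/(1 − 0.3) = (24.2606·1.262914/46.0663 − 0.3)/0.7 = 0.52158235
λ = −ln(0.52158235)/6.0629 = 0.107356

B0=24.2606 lambda=0.1074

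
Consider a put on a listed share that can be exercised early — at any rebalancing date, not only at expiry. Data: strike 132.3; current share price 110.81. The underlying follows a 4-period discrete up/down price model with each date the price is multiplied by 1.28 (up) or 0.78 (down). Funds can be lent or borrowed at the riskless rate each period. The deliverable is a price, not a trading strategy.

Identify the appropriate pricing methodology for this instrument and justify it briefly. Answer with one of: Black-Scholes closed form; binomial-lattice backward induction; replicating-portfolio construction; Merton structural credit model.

Key observation: with exercise allowed before expiry on a discrete up/down model (4 steps from spot 110.81), the strike-132.3 put's value must be rolled back through the tree testing early exercise at each node.

framework: binomial-lattice backward induction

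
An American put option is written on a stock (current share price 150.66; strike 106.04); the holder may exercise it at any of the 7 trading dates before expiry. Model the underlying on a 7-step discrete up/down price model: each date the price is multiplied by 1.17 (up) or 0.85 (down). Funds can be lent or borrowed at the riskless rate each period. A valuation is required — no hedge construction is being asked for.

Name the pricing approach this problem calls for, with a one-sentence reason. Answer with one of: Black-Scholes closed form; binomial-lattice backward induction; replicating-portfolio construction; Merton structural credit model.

framework: binomial-lattice backward induction

Key observation: the exercise right at every one of the 7 steps is what matters: each node needs max(106.04 − S, continuation), which only the stepwise tree valuation starting from spot 150.66 delivers.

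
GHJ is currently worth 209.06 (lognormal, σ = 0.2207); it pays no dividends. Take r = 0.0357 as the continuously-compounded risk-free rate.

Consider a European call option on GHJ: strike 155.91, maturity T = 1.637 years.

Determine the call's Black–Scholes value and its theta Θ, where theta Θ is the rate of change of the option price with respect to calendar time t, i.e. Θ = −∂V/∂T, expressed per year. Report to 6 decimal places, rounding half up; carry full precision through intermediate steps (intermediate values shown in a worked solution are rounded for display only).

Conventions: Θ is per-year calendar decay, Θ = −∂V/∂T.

price = 64.509974
Θ = -7.292168

σ√T = 0.2207·√1.637 = 0.282375
d₁ = (ln(S/K) + (r+σ²/2)T) / (σ√T) = (ln(209.06/155.91) + (0.0357+0.2207²/2)·1.637) / 0.282375 = (0.293342 + 0.098309) / 0.282375 = 1.386988
d₂ = d₁ − σ√T = 1.386988 − 0.282375 = 1.104613
e^{−rT} = 0.943234
N(d₁) = 0.917277,  N(d₂) = 0.865336
Call price V = S·N(d₁) − K·e^{−rT}·N(d₂) = 191.765996 − 127.256022 = 64.509974
φ(d₁) = (1/√(2π))·e^{−d₁²/2} = 0.152467
Θ = −S·φ(d₁)·σ/(2√T) − r·K·e^{−rT}·N(d₂) = −2.749128 − 4.543040 = -7.292168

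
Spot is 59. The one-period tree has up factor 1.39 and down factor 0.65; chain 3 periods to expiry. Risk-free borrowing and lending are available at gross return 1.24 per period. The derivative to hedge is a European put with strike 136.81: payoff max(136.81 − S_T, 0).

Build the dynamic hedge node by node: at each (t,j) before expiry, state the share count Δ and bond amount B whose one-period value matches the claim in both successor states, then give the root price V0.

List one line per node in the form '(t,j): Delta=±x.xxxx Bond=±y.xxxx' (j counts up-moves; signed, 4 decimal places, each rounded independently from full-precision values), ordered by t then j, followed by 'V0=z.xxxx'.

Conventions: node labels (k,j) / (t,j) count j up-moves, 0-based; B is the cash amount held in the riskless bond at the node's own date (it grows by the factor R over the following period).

(0,0): Delta=-0.7951 Bond=65.4172
(1,0): Delta=-1.0000 Bond=88.9763
(1,1): Delta=-0.7707 Bond=79.1193
(2,0): Delta=-1.0000 Bond=110.3306
(2,1): Delta=-1.0000 Bond=110.3306
(2,2): Delta=-0.7434 Bond=95.0004
V0=18.5080

No-arbitrage ⇒ martingale measure with p* = (R−d)/(u−d) = 0.7973.
Expiry values: V(3,0)=120.6071, V(3,1)=102.1608, V(3,2)=62.7140, V(3,3)=0.0000
  t=2,j=0: stock 24.9275 → up 34.6492 (V=102.1608), down 16.2029 (V=120.6071). Price 85.4031; hedge Δ=-1.0000, bond B=110.3306.
  t=2,j=1: stock 53.3065 → up 74.0960 (V=62.7140), down 34.6492 (V=102.1608). Price 57.0241; hedge Δ=-1.0000, bond B=110.3306.
  t=2,j=2: stock 113.9939 → up 158.4515 (V=0.0000), down 74.0960 (V=62.7140). Price 10.2518; hedge Δ=-0.7434, bond B=95.0004.
  t=1,j=0: stock 38.3500 → up 53.3065 (V=57.0241), down 24.9275 (V=85.4031). Price 50.6263; hedge Δ=-1.0000, bond B=88.9763.
  t=1,j=1: stock 82.0100 → up 113.9939 (V=10.2518), down 53.3065 (V=57.0241). Price 15.9135; hedge Δ=-0.7707, bond B=79.1193.
  t=0,j=0: stock 59.0000 → up 82.0100 (V=15.9135), down 38.3500 (V=50.6263). Price 18.5080; hedge Δ=-0.7951, bond B=65.4172.
Verification: the root portfolio costs Δ(0,0)·S0 + B(0,0) = 18.5080, matching V0.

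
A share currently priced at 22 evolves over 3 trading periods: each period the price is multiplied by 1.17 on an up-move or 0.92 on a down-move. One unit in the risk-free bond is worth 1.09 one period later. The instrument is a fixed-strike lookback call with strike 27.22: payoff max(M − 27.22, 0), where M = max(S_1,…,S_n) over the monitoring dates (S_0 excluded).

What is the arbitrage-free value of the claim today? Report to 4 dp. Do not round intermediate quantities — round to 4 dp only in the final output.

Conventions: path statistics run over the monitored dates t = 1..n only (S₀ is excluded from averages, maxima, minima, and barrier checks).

price = 2.3882

Risk-neutral up-probability p* = (R−d)/(u−d) = (1.09−0.92)/(1.17−0.92) = 0.6800; the claim prices as the p*-weighted sum of path payoffs discounted by R^3.
Enumerate all 2^3 = 8 price paths (U = up ×1.17, D = down ×0.92); each path with k up-moves has probability p*^k·(1−p*)^(3−k).
DDD: M=20.2400, payoff=0.0000, prob=0.032768
UDD: M=25.7400, payoff=0.0000, prob=0.069632
DUD: M=23.6808, payoff=0.0000, prob=0.069632
UUD: M=30.1158, payoff=2.8958, prob=0.147968
DDU: M=21.7863, payoff=0.0000, prob=0.069632
UDU: M=27.7065, payoff=0.4865, prob=0.147968
DUU: M=27.7065, payoff=0.4865, prob=0.147968
UUU: M=35.2355, payoff=8.0155, prob=0.314432
Price = Σ prob·payoff / R^3 = 3.092795 / 1.295029 = 2.3882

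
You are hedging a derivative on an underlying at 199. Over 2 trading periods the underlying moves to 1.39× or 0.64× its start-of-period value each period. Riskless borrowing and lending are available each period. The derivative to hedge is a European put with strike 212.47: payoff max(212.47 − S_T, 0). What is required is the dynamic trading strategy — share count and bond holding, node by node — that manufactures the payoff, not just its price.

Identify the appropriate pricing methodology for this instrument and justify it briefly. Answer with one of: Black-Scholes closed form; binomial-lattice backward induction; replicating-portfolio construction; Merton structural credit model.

Key observation: since the answer must list Δ and B at each node of the 1.39/0.64 lattice on 199, the replicating-portfolio method — solving the two-state system at every node — is the one that applies.

framework: replicating-portfolio construction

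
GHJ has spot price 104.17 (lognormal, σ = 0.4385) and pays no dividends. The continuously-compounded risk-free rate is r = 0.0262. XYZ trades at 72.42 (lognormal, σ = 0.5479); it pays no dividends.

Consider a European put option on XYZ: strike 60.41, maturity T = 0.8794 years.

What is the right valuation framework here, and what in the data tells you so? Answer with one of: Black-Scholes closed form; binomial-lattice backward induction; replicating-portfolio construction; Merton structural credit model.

framework: Black-Scholes closed form

Key observation: with XYZ following a GBM at constant σ and r, the European put struck at 60.41 prices in closed form — nothing here needs a stepwise model or a balance sheet.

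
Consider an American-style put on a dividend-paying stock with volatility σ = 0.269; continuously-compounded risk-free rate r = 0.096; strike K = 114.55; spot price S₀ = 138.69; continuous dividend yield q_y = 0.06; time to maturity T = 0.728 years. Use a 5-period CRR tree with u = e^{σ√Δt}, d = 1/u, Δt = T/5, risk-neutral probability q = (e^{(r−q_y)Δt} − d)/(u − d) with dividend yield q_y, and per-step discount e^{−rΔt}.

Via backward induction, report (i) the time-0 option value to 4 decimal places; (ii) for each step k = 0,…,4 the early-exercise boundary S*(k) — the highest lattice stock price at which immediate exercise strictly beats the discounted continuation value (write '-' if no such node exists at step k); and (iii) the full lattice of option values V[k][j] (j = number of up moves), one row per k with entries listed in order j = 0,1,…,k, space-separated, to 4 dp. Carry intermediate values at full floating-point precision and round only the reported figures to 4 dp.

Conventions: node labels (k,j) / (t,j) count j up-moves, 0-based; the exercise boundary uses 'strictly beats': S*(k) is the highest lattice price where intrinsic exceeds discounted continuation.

price = 2.8058
boundary = - - - - 91.9887
tree:
2.8058
4.9436 0.7462
8.5120 1.5132 0.0000
14.1934 3.0685 0.0000 0.0000
22.5613 6.2223 0.0000 0.0000 0.0000
31.5349 12.6176 0.0000 0.0000 0.0000 0.0000

params: Δt=0.14560 u=1.10810 d=0.90245 q=0.49992 e^(-rΔt)=0.98612
t_5 payoffs: 31.5349 12.6176 0.0000 0.0000 0.0000 0.0000
t_4: node(4,0) S=91.9887 payoff=22.5613 vs cont=21.7714 → 22.5613 [stop]  node(4,1) S=112.9509 payoff=1.5991 vs cont=6.2223 → 6.2223 [wait]  node(4,2) S=138.6900 payoff=0.0000 vs cont=0.0000 → 0.0000 [wait]  node(4,3) S=170.2944 payoff=0.0000 vs cont=0.0000 → 0.0000 [wait]  node(4,4) S=209.1008 payoff=0.0000 vs cont=0.0000 → 0.0000 [wait]  ⇒ S*(4)=91.9887
t_3: node(3,0) S=101.9324 payoff=12.6176 vs cont=14.1934 → 14.1934 [wait]  node(3,1) S=125.1606 payoff=0.0000 vs cont=3.0685 → 3.0685 [wait]  node(3,2) S=153.6819 payoff=0.0000 vs cont=0.0000 → 0.0000 [wait]  node(3,3) S=188.7027 payoff=0.0000 vs cont=0.0000 → 0.0000 [wait]  ⇒ S*(3)=-
t_2: node(2,0) S=112.9509 payoff=1.5991 vs cont=8.5120 → 8.5120 [wait]  node(2,1) S=138.6900 payoff=0.0000 vs cont=1.5132 → 1.5132 [wait]  node(2,2) S=170.2944 payoff=0.0000 vs cont=0.0000 → 0.0000 [wait]  ⇒ S*(2)=-
t_1: node(1,0) S=125.1606 payoff=0.0000 vs cont=4.9436 → 4.9436 [wait]  node(1,1) S=153.6819 payoff=0.0000 vs cont=0.7462 → 0.7462 [wait]  ⇒ S*(1)=-
t_0: node(0,0) S=138.6900 payoff=0.0000 vs cont=2.8058 → 2.8058 [wait]  ⇒ S*(0)=-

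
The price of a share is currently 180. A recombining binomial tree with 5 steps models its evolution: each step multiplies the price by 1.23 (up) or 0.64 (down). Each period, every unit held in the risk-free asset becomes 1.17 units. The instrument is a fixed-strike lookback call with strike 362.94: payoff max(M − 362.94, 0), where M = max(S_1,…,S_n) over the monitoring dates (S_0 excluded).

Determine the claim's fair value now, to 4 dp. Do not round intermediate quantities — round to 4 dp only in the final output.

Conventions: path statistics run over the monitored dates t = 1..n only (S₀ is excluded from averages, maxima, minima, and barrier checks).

Set p* = 0.8983 (from d < R < u); the path-dependent value is the discounted p*-expectation over all price paths.
Enumerate all 2^5 = 32 price paths (U = up ×1.23, D = down ×0.64); each path with k up-moves has probability p*^k·(1−p*)^(5−k).
DDDDD: M=115.2000, payoff=0.0000, prob=0.000011
UDDDD: M=221.4000, payoff=0.0000, prob=0.000096
DUDDD: M=141.6960, payoff=0.0000, prob=0.000096
UUDDD: M=272.3220, payoff=0.0000, prob=0.000849
DDUDD: M=115.2000, payoff=0.0000, prob=0.000096
UDUDD: M=221.4000, payoff=0.0000, prob=0.000849
DUUDD: M=174.2861, payoff=0.0000, prob=0.000849
UUUDD: M=334.9561, payoff=0.0000, prob=0.007497
DDDUD: M=115.2000, payoff=0.0000, prob=0.000096
UDDUD: M=221.4000, payoff=0.0000, prob=0.000849
DUDUD: M=141.6960, payoff=0.0000, prob=0.000849
UUDUD: M=272.3220, payoff=0.0000, prob=0.007497
DDUUD: M=115.2000, payoff=0.0000, prob=0.000849
UDUUD: M=221.4000, payoff=0.0000, prob=0.007497
DUUUD: M=214.3719, payoff=0.0000, prob=0.007497
UUUUD: M=411.9960, payoff=49.0560, prob=0.066221
DDDDU: M=115.2000, payoff=0.0000, prob=0.000096
UDDDU: M=221.4000, payoff=0.0000, prob=0.000849
DUDDU: M=141.6960, payoff=0.0000, prob=0.000849
UUDDU: M=272.3220, payoff=0.0000, prob=0.007497
DDUDU: M=115.2000, payoff=0.0000, prob=0.000849
UDUDU: M=221.4000, payoff=0.0000, prob=0.007497
DUUDU: M=174.2861, payoff=0.0000, prob=0.007497
UUUDU: M=334.9561, payoff=0.0000, prob=0.066221
DDDUU: M=115.2000, payoff=0.0000, prob=0.000849
UDDUU: M=221.4000, payoff=0.0000, prob=0.007497
DUDUU: M=141.6960, payoff=0.0000, prob=0.007497
UUDUU: M=272.3220, payoff=0.0000, prob=0.066221
DDUUU: M=137.1980, payoff=0.0000, prob=0.007497
UDUUU: M=263.6774, payoff=0.0000, prob=0.066221
DUUUU: M=263.6774, payoff=0.0000, prob=0.066221
UUUUU: M=506.7550, payoff=143.8150, prob=0.584951
Price = Σ prob·payoff / R^5 = 87.373230 / 2.192448 = 39.8519

price = 39.8519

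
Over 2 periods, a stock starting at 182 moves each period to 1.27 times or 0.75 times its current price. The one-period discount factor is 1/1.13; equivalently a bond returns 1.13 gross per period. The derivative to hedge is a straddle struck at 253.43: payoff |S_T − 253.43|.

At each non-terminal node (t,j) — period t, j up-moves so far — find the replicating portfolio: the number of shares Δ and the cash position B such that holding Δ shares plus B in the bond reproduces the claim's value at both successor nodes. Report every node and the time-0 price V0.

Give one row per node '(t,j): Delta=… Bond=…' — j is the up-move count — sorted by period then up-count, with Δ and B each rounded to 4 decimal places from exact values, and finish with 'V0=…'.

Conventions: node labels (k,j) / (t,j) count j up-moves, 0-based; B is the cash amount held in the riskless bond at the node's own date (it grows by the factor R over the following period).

(0,0): Delta=-0.4517 Bond=132.2438
(1,0): Delta=-1.0000 Bond=224.2743
(1,1): Delta=-0.3324 Bond=121.8633
V0=50.0289

No-arbitrage ⇒ martingale measure with p* = (R−d)/(u−d) = 0.7308.
Expiry values: V(2,0)=151.0550, V(2,1)=80.0750, V(2,2)=40.1178
Node (1,0) S=136.5000: V=(p*·80.0750+(1−p*)·151.0550)/1.13=87.7743; Δ=(80.0750−151.0550)/(173.3550−102.3750)=-1.0000; B=V−Δ·S=224.2743
Node (1,1) S=231.1400: V=(p*·40.1178+(1−p*)·80.0750)/1.13=45.0226; Δ=(40.1178−80.0750)/(293.5478−173.3550)=-0.3324; B=V−Δ·S=121.8633
Node (0,0) S=182.0000: V=(p*·45.0226+(1−p*)·87.7743)/1.13=50.0289; Δ=(45.0226−87.7743)/(231.1400−136.5000)=-0.4517; B=V−Δ·S=132.2438
Sanity check at the root: Δ(0,0)·S0 + B(0,0) reproduces V0 = 50.0289.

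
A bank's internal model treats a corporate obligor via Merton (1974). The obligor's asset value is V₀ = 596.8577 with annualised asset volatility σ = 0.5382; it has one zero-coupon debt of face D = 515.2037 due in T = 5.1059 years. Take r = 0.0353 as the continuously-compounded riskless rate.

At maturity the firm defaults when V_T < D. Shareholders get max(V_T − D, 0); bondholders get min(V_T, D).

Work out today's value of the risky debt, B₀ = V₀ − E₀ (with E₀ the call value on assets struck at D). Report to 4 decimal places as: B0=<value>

Work the structural quantities from V₀ = 596.8577 against face 515.2037:
d₁ = [ln(V₀/D) + (r + σ²/2)T] / (σ√T)
   = [ln(596.8577/515.2037) + (0.0353 + 0.5·0.5382²)·5.1059] / (0.5382·√5.1059)
   = [0.147116 + 0.919724] / 1.216130 = 0.877242
d₂ = d₁ − σ√T = 0.877242 − 1.216130 = -0.338887
N(d₁) = 0.809822,  N(d₂) = 0.367347,  e^(−rT) = 0.835071
E₀ = V₀·N(d₁) − D·e^(−rT)·N(d₂)
   = 596.8577·0.809822 − 515.2037·0.835071·0.367347 = 325.304286
B₀ = V₀ − E₀ = 596.8577 − 325.304286 = 271.553414

B0=271.5534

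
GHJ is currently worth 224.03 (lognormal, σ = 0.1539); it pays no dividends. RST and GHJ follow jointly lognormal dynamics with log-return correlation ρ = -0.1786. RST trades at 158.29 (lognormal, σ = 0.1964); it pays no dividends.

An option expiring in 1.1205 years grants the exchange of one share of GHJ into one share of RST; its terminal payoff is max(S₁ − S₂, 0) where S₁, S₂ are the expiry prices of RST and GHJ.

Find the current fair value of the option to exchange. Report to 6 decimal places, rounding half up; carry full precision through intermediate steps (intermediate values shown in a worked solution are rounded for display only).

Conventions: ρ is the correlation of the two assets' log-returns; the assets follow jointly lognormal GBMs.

σ_eff = √(σ₁² + σ₂² − 2ρσ₁σ₂) = √(0.1964² + 0.1539² − 2·-0.1786·0.1964·0.1539) = 0.270287
d₁ = (ln(S₁/S₂) + (q₂ − q₁ + σ_eff²/2)T) / (σ_eff√T) = (ln(158.29/224.03) + (0.0 − 0.0 + 0.036527)·1.1205) / 0.286108 = -1.071000
d₂ = d₁ − σ_eff√T = -1.071000 − 0.286108 = -1.357109
N(d₁) = 0.142085,  N(d₂) = 0.087373
V = S₁·e^{−q₁T}·N(d₁) − S₂·e^{−q₂T}·N(d₂) = 22.490574 − 19.574246 = 2.916329
Key observation: no risk-free rate is needed — with the second asset as numeraire the exchange option is a call on the ratio S₁/S₂, and r cancels out of the value.

exchange price = 2.916329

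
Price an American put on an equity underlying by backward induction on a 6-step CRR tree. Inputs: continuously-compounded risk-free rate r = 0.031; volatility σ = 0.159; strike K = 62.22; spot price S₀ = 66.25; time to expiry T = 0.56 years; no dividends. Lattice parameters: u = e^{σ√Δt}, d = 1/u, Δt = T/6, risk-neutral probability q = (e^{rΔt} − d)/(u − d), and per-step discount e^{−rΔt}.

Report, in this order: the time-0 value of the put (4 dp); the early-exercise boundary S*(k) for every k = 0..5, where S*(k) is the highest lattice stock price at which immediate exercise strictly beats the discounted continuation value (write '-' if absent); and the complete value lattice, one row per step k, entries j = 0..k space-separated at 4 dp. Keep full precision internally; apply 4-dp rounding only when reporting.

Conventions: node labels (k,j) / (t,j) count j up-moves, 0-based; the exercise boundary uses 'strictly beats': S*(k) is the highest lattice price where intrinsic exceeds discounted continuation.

Δt=0.09333, u=1.04977, d=0.95259, q=0.51767, disc=e^(-rΔt)=0.99711
k=6 terminal: V=max(K-S,0) → 12.7195 7.6691 2.1035 0.0000 0.0000 0.0000 0.0000
k=5: j=0 S=51.9644 intr=10.2556 cont=10.0758 V=10.2556[EX]; j=1 S=57.2661 intr=4.9539 cont=4.7741 V=4.9539[EX]; j=2 S=63.1088 intr=0.0000 cont=1.0116 V=1.0116[hold]; j=3 S=69.5476 intr=0.0000 cont=0.0000 V=0.0000[hold]; j=4 S=76.6432 intr=0.0000 cont=0.0000 V=0.0000[hold]; j=5 S=84.4629 intr=0.0000 cont=0.0000 V=0.0000[hold]  S*(5)=57.2661
k=4: j=0 S=54.5509 intr=7.6691 cont=7.4893 V=7.6691[EX]; j=1 S=60.1165 intr=2.1035 cont=2.9047 V=2.9047[hold]; j=2 S=66.2500 intr=0.0000 cont=0.4865 V=0.4865[hold]; j=3 S=73.0092 intr=0.0000 cont=0.0000 V=0.0000[hold]; j=4 S=80.4581 intr=0.0000 cont=0.0000 V=0.0000[hold]  S*(4)=54.5509
k=3: j=0 S=57.2661 intr=4.9539 cont=5.1877 V=5.1877[hold]; j=1 S=63.1088 intr=0.0000 cont=1.6481 V=1.6481[hold]; j=2 S=69.5476 intr=0.0000 cont=0.2340 V=0.2340[hold]; j=3 S=76.6432 intr=0.0000 cont=0.0000 V=0.0000[hold]  S*(3)=-
k=2: j=0 S=60.1165 intr=2.1035 cont=3.3456 V=3.3456[hold]; j=1 S=66.2500 intr=0.0000 cont=0.9134 V=0.9134[hold]; j=2 S=73.0092 intr=0.0000 cont=0.1125 V=0.1125[hold]  S*(2)=-
k=1: j=0 S=63.1088 intr=0.0000 cont=2.0805 V=2.0805[hold]; j=1 S=69.5476 intr=0.0000 cont=0.4974 V=0.4974[hold]  S*(1)=-
k=0: j=0 S=66.2500 intr=0.0000 cont=1.2573 V=1.2573[hold]  S*(0)=-

price = 1.2573
boundary = - - - - 54.5509 57.2661
tree:
1.2573
2.0805 0.4974
3.3456 0.9134 0.1125
5.1877 1.6481 0.2340 0.0000
7.6691 2.9047 0.4865 0.0000 0.0000
10.2556 4.9539 1.0116 0.0000 0.0000 0.0000
12.7195 7.6691 2.1035 0.0000 0.0000 0.0000 0.0000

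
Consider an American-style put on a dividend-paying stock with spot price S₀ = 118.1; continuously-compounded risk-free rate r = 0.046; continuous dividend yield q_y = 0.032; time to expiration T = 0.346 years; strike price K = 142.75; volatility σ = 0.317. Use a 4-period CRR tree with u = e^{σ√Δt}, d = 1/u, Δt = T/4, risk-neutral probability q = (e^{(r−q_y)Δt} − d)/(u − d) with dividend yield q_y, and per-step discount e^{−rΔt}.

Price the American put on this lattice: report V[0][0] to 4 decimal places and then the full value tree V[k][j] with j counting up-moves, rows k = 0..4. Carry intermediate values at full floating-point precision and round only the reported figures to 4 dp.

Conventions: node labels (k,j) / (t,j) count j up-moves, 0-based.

price = 25.7954
tree:
25.7954
35.1631 15.9890
44.7403 24.6500 6.8576
53.4649 35.1631 13.1096 0.2273
61.4129 44.7403 24.6500 0.4416 0.0000

params: Δt=0.08650 u=1.09772 d=0.91098 q=0.48320 e^(-rΔt)=0.99603
t_4 payoffs: 61.4129 44.7403 24.6500 0.4416 0.0000
k=3: node(3,0) S=89.2851 payoff=53.4649 vs cont=53.1449 → 53.4649 [stop]  node(3,1) S=107.5869 payoff=35.1631 vs cont=34.8936 → 35.1631 [stop]  node(3,2) S=129.6404 payoff=13.1096 vs cont=12.9011 → 13.1096 [stop]  node(3,3) S=156.2144 payoff=0.0000 vs cont=0.2273 → 0.2273 [wait]
k=2: node(2,0) S=98.0097 payoff=44.7403 vs cont=44.4443 → 44.7403 [stop]  node(2,1) S=118.1000 payoff=24.6500 vs cont=24.4096 → 24.6500 [stop]  node(2,2) S=142.3084 payoff=0.4416 vs cont=6.8576 → 6.8576 [wait]
k=1: node(1,0) S=107.5869 payoff=35.1631 vs cont=34.8936 → 35.1631 [stop]  node(1,1) S=129.6404 payoff=13.1096 vs cont=15.9890 → 15.9890 [wait]
k=0: node(0,0) S=118.1000 payoff=24.6500 vs cont=25.7954 → 25.7954 [wait]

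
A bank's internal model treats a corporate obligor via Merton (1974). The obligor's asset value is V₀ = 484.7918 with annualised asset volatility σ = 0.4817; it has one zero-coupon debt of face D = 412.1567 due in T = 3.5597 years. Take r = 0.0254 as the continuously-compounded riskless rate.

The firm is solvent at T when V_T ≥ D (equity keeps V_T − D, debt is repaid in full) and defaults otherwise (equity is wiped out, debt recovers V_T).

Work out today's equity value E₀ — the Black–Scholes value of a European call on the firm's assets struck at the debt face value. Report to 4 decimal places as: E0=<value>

E0=210.4407

Apply the equity-as-call identities (strike 412.1567, horizon 3.5597 years):
d₁ = [ln(V₀/D) + (r + σ²/2)T] / (σ√T)
   = [ln(484.7918/412.1567) + (0.0254 + 0.5·0.4817²)·3.5597] / (0.4817·√3.5597)
   = [0.162316 + 0.503404] / 0.908831 = 0.732501
d₂ = d₁ − σ√T = 0.732501 − 0.908831 = -0.176331
N(d₁) = 0.768068,  N(d₂) = 0.430017,  e^(−rT) = 0.913551
E₀ = V₀·N(d₁) − D·e^(−rT)·N(d₂)
   = 484.7918·0.768068 − 412.1567·0.913551·0.430017 = 210.440684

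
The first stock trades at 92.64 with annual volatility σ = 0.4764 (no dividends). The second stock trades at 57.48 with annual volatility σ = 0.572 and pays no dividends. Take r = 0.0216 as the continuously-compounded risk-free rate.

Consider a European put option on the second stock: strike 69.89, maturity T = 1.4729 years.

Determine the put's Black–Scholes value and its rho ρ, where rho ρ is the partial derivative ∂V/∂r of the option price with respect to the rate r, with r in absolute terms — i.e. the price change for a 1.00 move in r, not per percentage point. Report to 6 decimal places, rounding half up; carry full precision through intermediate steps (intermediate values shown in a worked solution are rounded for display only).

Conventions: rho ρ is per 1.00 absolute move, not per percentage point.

σ√T = 0.572·√1.4729 = 0.694197
d₁ = (ln(S/K) + (r+σ²/2)T) / (σ√T) = (ln(57.48/69.89) + (0.0216+0.572²/2)·1.4729) / 0.694197 = (-0.195486 + 0.272769) / 0.694197 = 0.111328
d₂ = d₁ − σ√T = 0.111328 − 0.694197 = -0.582869
e^{−rT} = 0.968686
N(−d₁) = 0.455678,  N(−d₂) = 0.720009
Put price V = K·e^{−rT}·N(−d₂) − S·N(−d₁) = 48.745677 − 26.192371 = 22.553306
ρ = −K·T·e^{−rT}·N(−d₂) = -71.797508

price = 22.553306
ρ = -71.797508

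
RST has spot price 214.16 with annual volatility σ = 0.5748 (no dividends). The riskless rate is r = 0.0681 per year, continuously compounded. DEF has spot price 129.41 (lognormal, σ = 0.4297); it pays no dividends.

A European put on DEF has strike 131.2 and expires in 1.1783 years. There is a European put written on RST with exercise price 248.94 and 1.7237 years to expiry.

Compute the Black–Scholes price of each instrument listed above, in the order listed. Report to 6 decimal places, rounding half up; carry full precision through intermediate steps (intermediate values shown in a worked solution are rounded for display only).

price(DEF put K=131.2) = 19.163366
price(RST put K=248.94) = 67.700626

[DEF put K=131.2]
σ√T = 0.4297·√1.1783 = 0.466437
d₁ = (ln(S/K) + (r+σ²/2)T) / (σ√T) = (ln(129.41/131.2) + (0.0681+0.4297²/2)·1.1783) / 0.466437 = (-0.013737 + 0.189024) / 0.466437 = 0.375799
d₂ = d₁ − σ√T = 0.375799 − 0.466437 = -0.090638
e^{−rT} = 0.922893
N(−d₁) = 0.353533,  N(−d₂) = 0.536110
price = K·e^{−rT}·N(−d₂) − S·N(−d₁) = 64.914070 − 45.750704 = 19.163366
[RST put K=248.94]
σ√T = 0.5748·√1.7237 = 0.754654
d₁ = (ln(S/K) + (r+σ²/2)T) / (σ√T) = (ln(214.16/248.94) + (0.0681+0.5748²/2)·1.7237) / 0.754654 = (-0.150489 + 0.402135) / 0.754654 = 0.333460
d₂ = d₁ − σ√T = 0.333460 − 0.754654 = -0.421194
e^{−rT} = 0.889244
N(−d₁) = 0.369394,  N(−d₂) = 0.663193
price = K·e^{−rT}·N(−d₂) − S·N(−d₁) = 146.809982 − 79.109356 = 67.700626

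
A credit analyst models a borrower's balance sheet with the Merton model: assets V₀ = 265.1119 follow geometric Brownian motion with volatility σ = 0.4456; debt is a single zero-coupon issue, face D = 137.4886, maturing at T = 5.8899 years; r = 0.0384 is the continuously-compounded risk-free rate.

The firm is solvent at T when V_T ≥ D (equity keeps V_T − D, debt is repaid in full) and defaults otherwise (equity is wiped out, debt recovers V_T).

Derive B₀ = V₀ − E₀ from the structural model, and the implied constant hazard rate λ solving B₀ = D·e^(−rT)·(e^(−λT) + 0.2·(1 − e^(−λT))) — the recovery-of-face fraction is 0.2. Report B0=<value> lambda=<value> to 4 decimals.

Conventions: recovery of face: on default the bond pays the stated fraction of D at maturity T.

B0=89.9019 lambda=0.0433

With assets at 265.1119 and a single debt payment of 137.4886 at 5.8899 years:
d₁ = [ln(V₀/D) + (r + σ²/2)T] / (σ√T)
   = [ln(265.1119/137.4886) + (0.0384 + 0.5·0.4456²)·5.8899] / (0.4456·√5.8899)
   = [0.656611 + 0.810920] / 1.081432 = 1.357025
d₂ = d₁ − σ√T = 1.357025 − 1.081432 = 0.275594
N(d₁) = 0.912613,  N(d₂) = 0.608570,  e^(−rT) = 0.797581
E₀ = V₀·N(d₁) − D·e^(−rT)·N(d₂)
   = 265.1119·0.912613 − 137.4886·0.797581·0.608570 = 175.209963
B₀ = V₀ − E₀ = 265.1119 − 175.209963 = 89.901937
e^(−λT) = (B₀·e^(rT)/D − 0.2)/(1 − 0.2) = (89.9019·1.253791/137.4886 − 0.2)/0.8 = 0.77479622
λ = −ln(0.77479622)/5.8899 = 0.043321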